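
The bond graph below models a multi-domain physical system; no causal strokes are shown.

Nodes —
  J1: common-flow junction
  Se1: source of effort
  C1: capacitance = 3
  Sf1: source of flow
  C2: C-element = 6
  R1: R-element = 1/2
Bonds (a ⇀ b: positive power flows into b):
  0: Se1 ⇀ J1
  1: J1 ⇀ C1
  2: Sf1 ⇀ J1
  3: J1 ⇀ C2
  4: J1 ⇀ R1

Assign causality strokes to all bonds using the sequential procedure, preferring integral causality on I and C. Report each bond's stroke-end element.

bond 0 stroke→J1  (Se1 (Se) sets effort on bond)
bond 2 stroke→Sf1  (Sf1 fixes flow; stroke at Sf1)
bond 1 stroke→J1  (J1: bond 2 brought flow, rest push out)
bond 3 stroke→J1  (1-jn J1 has f-setter on 2)
bond 4 stroke→J1  (common-f at J1 fixed by 2)

β0 stroke at J1
β1 stroke at J1
β2 stroke at Sf1
β3 stroke at J1
β4 stroke at J1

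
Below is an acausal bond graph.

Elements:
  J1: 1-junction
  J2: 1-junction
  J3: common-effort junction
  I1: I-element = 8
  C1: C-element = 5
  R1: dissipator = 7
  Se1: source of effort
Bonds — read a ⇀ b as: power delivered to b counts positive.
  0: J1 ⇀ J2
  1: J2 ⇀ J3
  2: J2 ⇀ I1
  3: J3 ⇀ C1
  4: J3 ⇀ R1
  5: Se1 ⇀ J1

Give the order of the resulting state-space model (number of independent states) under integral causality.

2  (C1, I1 all integral)

#5 |J1  (Se1: effort source, stroke at far end)
#0 |J2  (only one flow-in slot at J1)
#2 |I1  (I1 integral (f out))
#1 |J2  (common-f at J2 fixed by 2)
#3 |J3  (C1 outputs effort q/C1)
#4 |R1  (J3: bond 3 brought effort, rest push out)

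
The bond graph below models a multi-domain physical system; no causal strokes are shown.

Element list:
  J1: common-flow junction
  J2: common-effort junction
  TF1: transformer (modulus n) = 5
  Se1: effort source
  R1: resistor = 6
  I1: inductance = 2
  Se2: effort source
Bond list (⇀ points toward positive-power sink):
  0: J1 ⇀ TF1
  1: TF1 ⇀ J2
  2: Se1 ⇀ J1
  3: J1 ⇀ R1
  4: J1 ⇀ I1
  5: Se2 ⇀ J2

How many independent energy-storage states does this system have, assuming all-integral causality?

1  (I1 all integral)

b2 stroke→J1  (Se1: effort source, stroke at far end)
b5 stroke→J2  (source Se2 imposes e)
b1 stroke→TF1  (J2 effort already set via bond 5)
b0 stroke→J1  (TF1 one-in-one-out from 1)
b4 stroke→I1  (I1: I, integral causality)
b3 stroke→J1  (J1 flow already set via bond 4)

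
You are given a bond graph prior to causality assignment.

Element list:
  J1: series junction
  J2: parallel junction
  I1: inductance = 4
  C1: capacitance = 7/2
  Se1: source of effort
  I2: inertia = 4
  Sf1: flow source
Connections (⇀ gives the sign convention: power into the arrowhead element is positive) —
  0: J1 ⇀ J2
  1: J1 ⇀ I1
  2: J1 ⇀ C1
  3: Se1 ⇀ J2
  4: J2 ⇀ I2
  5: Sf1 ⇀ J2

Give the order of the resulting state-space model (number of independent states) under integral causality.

3  (C1, I1, I2 all integral)

#3 |J2  (source Se1 imposes e)
#5 |Sf1  (Sf1: flow source, stroke at near end)
#0 |J1  (J2: bond 3 brought effort, rest push out)
#4 |I2  (common-e at J2 fixed by 3)
#1 |I1  (I1: I, integral causality)
#2 |J1  (J1: bond 1 brought flow, rest push out)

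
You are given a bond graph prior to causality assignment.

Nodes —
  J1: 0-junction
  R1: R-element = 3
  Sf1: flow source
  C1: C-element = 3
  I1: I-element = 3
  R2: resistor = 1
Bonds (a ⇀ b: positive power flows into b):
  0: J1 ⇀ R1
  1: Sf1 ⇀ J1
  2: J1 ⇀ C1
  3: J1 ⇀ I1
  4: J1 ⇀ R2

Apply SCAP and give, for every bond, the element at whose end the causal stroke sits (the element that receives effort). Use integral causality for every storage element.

b0 stroke→R1
b1 stroke→Sf1
b2 stroke→J1
b3 stroke→I1
b4 stroke→R2

bond 1 |Sf1  (Sf1 fixes flow; stroke at Sf1)
bond 2 |J1  (C1 integral (e out))
bond 0 |R1  (0-jn J1 has e-setter on 2)
bond 3 |I1  (J1: bond 2 brought effort, rest push out)
bond 4 |R2  (J1: bond 2 brought effort, rest push out)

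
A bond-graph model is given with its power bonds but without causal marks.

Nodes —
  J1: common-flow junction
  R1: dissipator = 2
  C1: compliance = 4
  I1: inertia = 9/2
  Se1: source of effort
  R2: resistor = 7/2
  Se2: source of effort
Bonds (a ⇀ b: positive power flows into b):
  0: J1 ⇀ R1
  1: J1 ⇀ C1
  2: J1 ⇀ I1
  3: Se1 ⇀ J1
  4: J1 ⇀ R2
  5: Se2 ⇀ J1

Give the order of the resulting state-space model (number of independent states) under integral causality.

2  (C1, I1 all integral)

#3 |J1  (Se1: effort source, stroke at far end)
#5 |J1  (source Se2 imposes e)
#1 |J1  (C1: C, integral causality)
#2 |I1  (I1: I, integral causality)
#0 |J1  (common-f at J1 fixed by 2)
#4 |J1  (J1 flow already set via bond 2)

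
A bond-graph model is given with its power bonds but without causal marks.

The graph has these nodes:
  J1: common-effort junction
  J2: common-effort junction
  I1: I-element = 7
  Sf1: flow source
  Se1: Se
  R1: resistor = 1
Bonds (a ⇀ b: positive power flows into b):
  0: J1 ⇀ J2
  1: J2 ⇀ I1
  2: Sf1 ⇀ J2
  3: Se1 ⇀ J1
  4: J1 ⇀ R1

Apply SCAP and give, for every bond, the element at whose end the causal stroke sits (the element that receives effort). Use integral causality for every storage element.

bond 2 →Sf1  (Sf1 fixes flow; stroke at Sf1)
bond 3 →J1  (Se1: effort source, stroke at far end)
bond 0 →J2  (J1: bond 3 brought effort, rest push out)
bond 4 →R1  (0-jn J1 has e-setter on 3)
bond 1 →I1  (J2: bond 0 brought effort, rest push out)

bond 0 →J2
bond 1 →I1
bond 2 →Sf1
bond 3 →J1
bond 4 →R1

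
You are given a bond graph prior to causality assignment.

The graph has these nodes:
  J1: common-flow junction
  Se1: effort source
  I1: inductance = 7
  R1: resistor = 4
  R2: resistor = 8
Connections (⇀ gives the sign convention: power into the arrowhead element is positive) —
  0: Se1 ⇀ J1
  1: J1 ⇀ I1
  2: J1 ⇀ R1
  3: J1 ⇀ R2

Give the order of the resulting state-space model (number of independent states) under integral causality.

1  (I1 all integral)

bond 0 |J1  (Se1 fixes effort; stroke away)
bond 1 |I1  (I1 integral (f out))
bond 2 |J1  (common-f at J1 fixed by 1)
bond 3 |J1  (J1: bond 1 brought flow, rest push out)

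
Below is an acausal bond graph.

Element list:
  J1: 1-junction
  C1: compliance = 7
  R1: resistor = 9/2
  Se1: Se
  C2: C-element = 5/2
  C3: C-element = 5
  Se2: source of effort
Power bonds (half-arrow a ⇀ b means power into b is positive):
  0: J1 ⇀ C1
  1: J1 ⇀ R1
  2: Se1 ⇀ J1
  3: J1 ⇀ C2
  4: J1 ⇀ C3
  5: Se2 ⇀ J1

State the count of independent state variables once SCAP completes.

b2 →J1  (Se1 (Se) sets effort on bond)
b5 →J1  (Se2 (Se) sets effort on bond)
b0 →J1  (prefer integral on C1)
b3 →J1  (C2: C, integral causality)
b4 →J1  (C3 outputs effort q/C3)
b1 →R1  (closing 1-jn rule on J1)

3  (C1, C2, C3 all integral)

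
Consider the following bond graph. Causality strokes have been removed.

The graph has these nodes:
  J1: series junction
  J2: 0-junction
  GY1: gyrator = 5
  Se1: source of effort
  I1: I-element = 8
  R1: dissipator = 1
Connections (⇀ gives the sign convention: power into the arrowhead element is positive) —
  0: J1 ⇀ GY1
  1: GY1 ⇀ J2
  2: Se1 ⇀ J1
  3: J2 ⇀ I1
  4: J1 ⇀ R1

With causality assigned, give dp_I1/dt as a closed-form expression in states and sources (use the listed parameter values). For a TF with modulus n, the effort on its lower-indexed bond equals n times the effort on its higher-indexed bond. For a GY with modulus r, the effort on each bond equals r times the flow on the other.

β2 stroke at J1  (Se1: effort source, stroke at far end)
β3 stroke at I1  (I1 outputs flow p/I1)
β1 stroke at J2  (J2: last free bond brings effort in)
β0 stroke at J1  (GY GY1: same side as bond 1)
β4 stroke at R1  (closing 1-jn rule on J1)

dp_I1/dt = 5*E_Se1 - 25*p_I1/8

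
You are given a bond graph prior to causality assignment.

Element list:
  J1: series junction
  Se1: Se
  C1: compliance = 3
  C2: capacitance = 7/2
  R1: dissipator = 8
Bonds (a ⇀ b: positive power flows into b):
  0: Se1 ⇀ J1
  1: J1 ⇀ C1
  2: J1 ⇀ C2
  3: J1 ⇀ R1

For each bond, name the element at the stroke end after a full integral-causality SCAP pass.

b0 |J1
b1 |J1
b2 |J1
b3 |R1

bond 0 stroke at J1  (Se1 (Se) sets effort on bond)
bond 1 stroke at J1  (C1: C, integral causality)
bond 2 stroke at J1  (prefer integral on C2)
bond 3 stroke at R1  (J1: last free bond brings flow in)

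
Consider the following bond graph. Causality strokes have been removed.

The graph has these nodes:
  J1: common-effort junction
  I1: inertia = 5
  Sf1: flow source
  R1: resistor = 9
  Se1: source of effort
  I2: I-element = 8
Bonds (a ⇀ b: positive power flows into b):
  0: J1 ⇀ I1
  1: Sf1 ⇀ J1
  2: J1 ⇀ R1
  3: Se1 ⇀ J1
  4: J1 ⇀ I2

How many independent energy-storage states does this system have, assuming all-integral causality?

b1 stroke→Sf1  (Sf1 fixes flow; stroke at Sf1)
b3 stroke→J1  (Se1 fixes effort; stroke away)
b0 stroke→I1  (J1 effort already set via bond 3)
b2 stroke→R1  (J1 effort already set via bond 3)
b4 stroke→I2  (0-jn J1 has e-setter on 3)

2  (I1, I2 all integral)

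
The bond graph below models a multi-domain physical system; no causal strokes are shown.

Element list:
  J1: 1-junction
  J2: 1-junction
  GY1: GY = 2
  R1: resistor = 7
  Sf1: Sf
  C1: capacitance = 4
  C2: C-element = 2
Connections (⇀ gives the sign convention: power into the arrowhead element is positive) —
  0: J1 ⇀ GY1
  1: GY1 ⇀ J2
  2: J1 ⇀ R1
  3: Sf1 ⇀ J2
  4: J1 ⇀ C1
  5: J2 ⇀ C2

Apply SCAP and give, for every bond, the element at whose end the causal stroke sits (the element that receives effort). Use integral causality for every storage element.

#3 →Sf1  (Sf1: flow source, stroke at near end)
#1 →J2  (J2: bond 3 brought flow, rest push out)
#5 →J2  (common-f at J2 fixed by 3)
#0 →J1  (GY1 both-in/both-out from 1)
#4 →J1  (C1: C, integral causality)
#2 →R1  (closing 1-jn rule on J1)

#0 stroke→J1
#1 stroke→J2
#2 stroke→R1
#3 stroke→Sf1
#4 stroke→J1
#5 stroke→J2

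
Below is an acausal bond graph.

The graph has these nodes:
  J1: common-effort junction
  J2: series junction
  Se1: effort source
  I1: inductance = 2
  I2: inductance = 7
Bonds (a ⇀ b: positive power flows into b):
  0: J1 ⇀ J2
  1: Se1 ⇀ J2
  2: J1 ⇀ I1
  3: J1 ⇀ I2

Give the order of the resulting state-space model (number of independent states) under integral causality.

#1 stroke at J2  (source Se1 imposes e)
#0 stroke at J1  (closing 1-jn rule on J2)
#2 stroke at I1  (0-jn J1 has e-setter on 0)
#3 stroke at I2  (J1: bond 0 brought effort, rest push out)

2  (I1, I2 all integral)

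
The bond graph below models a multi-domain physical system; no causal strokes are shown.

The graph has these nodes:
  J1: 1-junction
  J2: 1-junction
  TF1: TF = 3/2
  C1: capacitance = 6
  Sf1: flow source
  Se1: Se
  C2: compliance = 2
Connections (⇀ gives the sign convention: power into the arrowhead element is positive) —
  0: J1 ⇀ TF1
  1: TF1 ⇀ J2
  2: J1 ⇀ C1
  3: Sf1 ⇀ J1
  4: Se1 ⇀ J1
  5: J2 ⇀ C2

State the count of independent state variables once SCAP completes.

2  (C1, C2 all integral)

#3 |Sf1  (Sf1 fixes flow; stroke at Sf1)
#4 |J1  (Se1: effort source, stroke at far end)
#0 |J1  (1-jn J1 has f-setter on 3)
#2 |J1  (common-f at J1 fixed by 3)
#1 |TF1  (TF1: transformer flips bond 0)
#5 |J2  (J2 flow already set via bond 1)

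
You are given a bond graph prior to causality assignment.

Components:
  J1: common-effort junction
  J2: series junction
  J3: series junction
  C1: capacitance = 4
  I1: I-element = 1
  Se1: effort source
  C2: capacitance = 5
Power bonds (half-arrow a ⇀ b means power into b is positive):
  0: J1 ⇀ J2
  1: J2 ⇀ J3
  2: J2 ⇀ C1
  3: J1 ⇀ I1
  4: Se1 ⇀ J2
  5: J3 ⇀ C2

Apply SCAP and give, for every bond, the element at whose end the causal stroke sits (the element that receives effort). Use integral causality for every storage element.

b0 →J1
b1 →J2
b2 →J2
b3 →I1
b4 →J2
b5 →J3

#4 →J2  (Se1 fixes effort; stroke away)
#2 →J2  (C1 integral (e out))
#3 →I1  (I1 integral (f out))
#0 →J1  (closing 0-jn rule on J1)
#1 →J2  (common-f at J2 fixed by 0)
#5 →J3  (common-f at J3 fixed by 1)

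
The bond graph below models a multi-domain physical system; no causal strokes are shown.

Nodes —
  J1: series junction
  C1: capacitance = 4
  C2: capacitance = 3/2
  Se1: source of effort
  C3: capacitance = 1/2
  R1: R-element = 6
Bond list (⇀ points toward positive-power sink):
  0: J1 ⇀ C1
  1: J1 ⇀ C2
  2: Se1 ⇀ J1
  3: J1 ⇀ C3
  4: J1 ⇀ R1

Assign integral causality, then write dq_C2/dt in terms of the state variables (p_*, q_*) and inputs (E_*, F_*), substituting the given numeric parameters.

dq_C2/dt = E_Se1/6 - q_C1/24 - q_C2/9 - q_C3/3

#2 |J1  (Se1 (Se) sets effort on bond)
#0 |J1  (C1: C, integral causality)
#1 |J1  (C2 outputs effort q/C2)
#3 |J1  (C3 integral (e out))
#4 |R1  (J1: last free bond brings flow in)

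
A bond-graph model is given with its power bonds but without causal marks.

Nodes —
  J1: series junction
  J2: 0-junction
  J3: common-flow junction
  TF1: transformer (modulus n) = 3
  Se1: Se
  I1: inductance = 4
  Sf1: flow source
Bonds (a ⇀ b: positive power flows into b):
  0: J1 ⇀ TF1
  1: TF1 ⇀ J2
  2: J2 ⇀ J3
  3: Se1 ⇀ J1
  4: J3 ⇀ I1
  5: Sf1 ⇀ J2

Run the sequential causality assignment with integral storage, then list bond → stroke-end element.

b0 |TF1
b1 |J2
b2 |J3
b3 |J1
b4 |I1
b5 |Sf1

bond 3 |J1  (Se1: effort source, stroke at far end)
bond 5 |Sf1  (Sf1: flow source, stroke at near end)
bond 0 |TF1  (J1 needs exactly one f-in)
bond 1 |J2  (TF1 one-in-one-out from 0)
bond 2 |J3  (J2: bond 1 brought effort, rest push out)
bond 4 |I1  (closing 1-jn rule on J3)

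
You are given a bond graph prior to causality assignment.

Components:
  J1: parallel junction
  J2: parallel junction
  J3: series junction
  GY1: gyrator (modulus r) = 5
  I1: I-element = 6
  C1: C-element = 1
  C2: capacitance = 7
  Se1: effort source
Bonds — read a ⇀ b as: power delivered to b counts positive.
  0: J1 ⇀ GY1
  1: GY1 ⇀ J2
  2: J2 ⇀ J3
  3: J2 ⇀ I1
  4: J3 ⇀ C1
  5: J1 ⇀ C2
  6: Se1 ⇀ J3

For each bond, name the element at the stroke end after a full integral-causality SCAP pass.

bond 6 →J3  (Se1 (Se) sets effort on bond)
bond 3 →I1  (prefer integral on I1)
bond 4 →J3  (C1 outputs effort q/C1)
bond 2 →J2  (J3 needs exactly one f-in)
bond 1 →GY1  (J2: bond 2 brought effort, rest push out)
bond 0 →GY1  (GY GY1: same side as bond 1)
bond 5 →J1  (J1 needs exactly one e-in)

b0 stroke at GY1
b1 stroke at GY1
b2 stroke at J2
b3 stroke at I1
b4 stroke at J3
b5 stroke at J1
b6 stroke at J3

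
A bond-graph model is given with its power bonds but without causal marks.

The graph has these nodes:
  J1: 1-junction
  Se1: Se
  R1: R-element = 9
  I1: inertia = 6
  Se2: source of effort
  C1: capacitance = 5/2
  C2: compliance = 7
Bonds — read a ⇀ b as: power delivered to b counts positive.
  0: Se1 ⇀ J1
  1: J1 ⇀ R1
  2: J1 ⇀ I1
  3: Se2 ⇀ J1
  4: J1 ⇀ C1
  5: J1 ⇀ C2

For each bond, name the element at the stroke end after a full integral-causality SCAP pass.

#0 stroke at J1  (Se1: effort source, stroke at far end)
#3 stroke at J1  (Se2 (Se) sets effort on bond)
#2 stroke at I1  (prefer integral on I1)
#1 stroke at J1  (J1 flow already set via bond 2)
#4 stroke at J1  (J1 flow already set via bond 2)
#5 stroke at J1  (J1 flow already set via bond 2)

#0 stroke at J1
#1 stroke at J1
#2 stroke at I1
#3 stroke at J1
#4 stroke at J1
#5 stroke at J1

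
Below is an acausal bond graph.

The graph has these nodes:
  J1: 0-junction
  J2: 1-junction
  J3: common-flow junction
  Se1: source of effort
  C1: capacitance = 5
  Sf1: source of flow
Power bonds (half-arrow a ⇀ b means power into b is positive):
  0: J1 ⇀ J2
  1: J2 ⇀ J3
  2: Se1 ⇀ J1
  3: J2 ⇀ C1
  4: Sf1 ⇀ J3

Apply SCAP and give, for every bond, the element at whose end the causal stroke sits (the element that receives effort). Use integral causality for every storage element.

b0 stroke→J2
b1 stroke→J3
b2 stroke→J1
b3 stroke→J2
b4 stroke→Sf1

β2 stroke at J1  (source Se1 imposes e)
β4 stroke at Sf1  (Sf1 (Sf) sets flow on bond)
β0 stroke at J2  (common-e at J1 fixed by 2)
β1 stroke at J3  (J3 flow already set via bond 4)
β3 stroke at J2  (J2: bond 1 brought flow, rest push out)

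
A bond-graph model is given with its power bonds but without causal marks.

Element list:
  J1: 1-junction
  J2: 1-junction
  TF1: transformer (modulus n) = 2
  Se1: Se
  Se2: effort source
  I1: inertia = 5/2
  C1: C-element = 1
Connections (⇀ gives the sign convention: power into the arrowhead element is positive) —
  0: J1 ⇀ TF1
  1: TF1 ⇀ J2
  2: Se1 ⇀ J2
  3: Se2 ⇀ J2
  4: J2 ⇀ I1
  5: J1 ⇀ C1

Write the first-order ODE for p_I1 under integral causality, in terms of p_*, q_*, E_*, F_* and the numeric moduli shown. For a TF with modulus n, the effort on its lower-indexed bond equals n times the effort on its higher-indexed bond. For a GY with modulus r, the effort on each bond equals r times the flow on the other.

β2 →J2  (Se1 (Se) sets effort on bond)
β3 →J2  (source Se2 imposes e)
β4 →I1  (I1 outputs flow p/I1)
β1 →J2  (J2 flow already set via bond 4)
β0 →TF1  (TF TF1: opposite of bond 1)
β5 →J1  (1-jn J1 has f-setter on 0)

dp_I1/dt = E_Se1 + E_Se2 - q_C1/2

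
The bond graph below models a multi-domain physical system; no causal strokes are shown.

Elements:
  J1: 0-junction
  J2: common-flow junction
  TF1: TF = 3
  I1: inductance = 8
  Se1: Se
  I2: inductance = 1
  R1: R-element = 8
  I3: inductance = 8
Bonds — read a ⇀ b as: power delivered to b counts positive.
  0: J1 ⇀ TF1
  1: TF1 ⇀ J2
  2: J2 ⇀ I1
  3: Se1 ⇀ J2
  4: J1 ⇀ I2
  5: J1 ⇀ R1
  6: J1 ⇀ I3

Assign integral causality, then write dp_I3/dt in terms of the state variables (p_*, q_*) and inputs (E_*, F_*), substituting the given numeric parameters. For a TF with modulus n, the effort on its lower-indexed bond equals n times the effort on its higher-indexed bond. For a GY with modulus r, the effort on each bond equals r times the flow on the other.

β3 stroke→J2  (Se1: effort source, stroke at far end)
β2 stroke→I1  (I1 outputs flow p/I1)
β1 stroke→J2  (J2 flow already set via bond 2)
β0 stroke→TF1  (through TF1, causality passes straight; one stroke at TF1)
β4 stroke→I2  (I2 outputs flow p/I2)
β6 stroke→I3  (I3 integral (f out))
β5 stroke→J1  (only one effort-in slot at J1)

dp_I3/dt = -p_I1/3 - 8*p_I2 - p_I3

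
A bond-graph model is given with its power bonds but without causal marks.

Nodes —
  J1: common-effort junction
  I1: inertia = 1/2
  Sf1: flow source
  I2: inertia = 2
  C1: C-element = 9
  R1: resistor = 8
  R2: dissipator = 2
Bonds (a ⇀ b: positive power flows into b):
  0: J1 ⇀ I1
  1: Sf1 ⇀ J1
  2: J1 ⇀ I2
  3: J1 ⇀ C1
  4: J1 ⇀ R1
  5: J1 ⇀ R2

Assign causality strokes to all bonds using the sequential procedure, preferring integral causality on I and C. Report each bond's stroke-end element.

bond 0 stroke at I1
bond 1 stroke at Sf1
bond 2 stroke at I2
bond 3 stroke at J1
bond 4 stroke at R1
bond 5 stroke at R2

#1 |Sf1  (Sf1 fixes flow; stroke at Sf1)
#0 |I1  (I1 integral (f out))
#2 |I2  (prefer integral on I2)
#3 |J1  (prefer integral on C1)
#4 |R1  (0-jn J1 has e-setter on 3)
#5 |R2  (J1: bond 3 brought effort, rest push out)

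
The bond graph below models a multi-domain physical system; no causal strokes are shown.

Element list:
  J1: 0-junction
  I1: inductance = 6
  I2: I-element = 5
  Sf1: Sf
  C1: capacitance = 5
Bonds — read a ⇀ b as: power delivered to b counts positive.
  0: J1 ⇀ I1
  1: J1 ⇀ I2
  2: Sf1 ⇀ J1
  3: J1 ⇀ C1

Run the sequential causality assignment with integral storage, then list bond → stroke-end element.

bond 0 stroke→I1
bond 1 stroke→I2
bond 2 stroke→Sf1
bond 3 stroke→J1

#2 |Sf1  (Sf1: flow source, stroke at near end)
#0 |I1  (I1 outputs flow p/I1)
#1 |I2  (I2 outputs flow p/I2)
#3 |J1  (J1: last free bond brings effort in)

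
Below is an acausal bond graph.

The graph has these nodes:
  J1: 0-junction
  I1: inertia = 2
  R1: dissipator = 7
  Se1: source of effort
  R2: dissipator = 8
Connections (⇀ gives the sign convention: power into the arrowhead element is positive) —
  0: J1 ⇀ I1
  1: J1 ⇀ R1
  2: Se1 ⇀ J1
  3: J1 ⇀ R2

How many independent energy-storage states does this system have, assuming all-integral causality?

b2 stroke→J1  (Se1 (Se) sets effort on bond)
b0 stroke→I1  (0-jn J1 has e-setter on 2)
b1 stroke→R1  (J1: bond 2 brought effort, rest push out)
b3 stroke→R2  (common-e at J1 fixed by 2)

1  (I1 all integral)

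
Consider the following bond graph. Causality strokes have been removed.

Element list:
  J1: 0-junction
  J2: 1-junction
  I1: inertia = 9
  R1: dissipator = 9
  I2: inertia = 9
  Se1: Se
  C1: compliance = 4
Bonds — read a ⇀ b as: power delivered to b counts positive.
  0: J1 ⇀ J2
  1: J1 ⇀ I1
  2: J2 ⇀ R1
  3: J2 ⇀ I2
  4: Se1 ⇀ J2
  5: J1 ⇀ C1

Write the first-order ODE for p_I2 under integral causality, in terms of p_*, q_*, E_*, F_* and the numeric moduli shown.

#4 |J2  (source Se1 imposes e)
#1 |I1  (I1: I, integral causality)
#3 |I2  (I2 integral (f out))
#0 |J2  (common-f at J2 fixed by 3)
#2 |J2  (J2 flow already set via bond 3)
#5 |J1  (J1 needs exactly one e-in)

dp_I2/dt = E_Se1 - p_I2 + q_C1/4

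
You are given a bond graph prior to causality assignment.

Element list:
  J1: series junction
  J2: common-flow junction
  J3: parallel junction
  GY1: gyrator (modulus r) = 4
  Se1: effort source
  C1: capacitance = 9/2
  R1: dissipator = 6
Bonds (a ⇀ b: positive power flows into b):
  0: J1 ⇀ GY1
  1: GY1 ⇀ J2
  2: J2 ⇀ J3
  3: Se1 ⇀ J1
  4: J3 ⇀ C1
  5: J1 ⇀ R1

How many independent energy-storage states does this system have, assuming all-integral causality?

β3 stroke→J1  (source Se1 imposes e)
β4 stroke→J3  (C1 outputs effort q/C1)
β2 stroke→J2  (J3 effort already set via bond 4)
β1 stroke→GY1  (J2: last free bond brings flow in)
β0 stroke→GY1  (GY GY1: same side as bond 1)
β5 stroke→J1  (1-jn J1 has f-setter on 0)

1  (C1 all integral)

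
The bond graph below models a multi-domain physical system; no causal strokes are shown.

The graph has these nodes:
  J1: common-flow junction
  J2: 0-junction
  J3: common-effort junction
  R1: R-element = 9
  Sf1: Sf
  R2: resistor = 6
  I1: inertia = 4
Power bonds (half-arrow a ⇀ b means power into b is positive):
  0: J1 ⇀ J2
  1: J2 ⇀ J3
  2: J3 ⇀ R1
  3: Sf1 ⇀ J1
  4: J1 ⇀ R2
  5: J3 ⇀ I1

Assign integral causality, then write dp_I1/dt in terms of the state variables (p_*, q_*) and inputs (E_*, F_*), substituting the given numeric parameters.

dp_I1/dt = 9*F_Sf1 - 9*p_I1/4

b3 →Sf1  (Sf1 fixes flow; stroke at Sf1)
b0 →J1  (J1 flow already set via bond 3)
b4 →J1  (1-jn J1 has f-setter on 3)
b1 →J2  (J2: last free bond brings effort in)
b5 →I1  (I1 integral (f out))
b2 →J3  (J3: last free bond brings effort in)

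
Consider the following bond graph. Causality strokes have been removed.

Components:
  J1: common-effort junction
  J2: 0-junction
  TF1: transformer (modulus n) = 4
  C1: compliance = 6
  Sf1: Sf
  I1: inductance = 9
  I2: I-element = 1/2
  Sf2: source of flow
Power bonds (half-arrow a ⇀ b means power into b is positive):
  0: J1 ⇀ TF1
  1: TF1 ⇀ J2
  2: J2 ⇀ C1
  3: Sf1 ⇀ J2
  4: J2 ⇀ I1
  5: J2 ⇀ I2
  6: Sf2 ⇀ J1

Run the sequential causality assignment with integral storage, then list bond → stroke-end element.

bond 0 →J1
bond 1 →TF1
bond 2 →J2
bond 3 →Sf1
bond 4 →I1
bond 5 →I2
bond 6 →Sf2

b3 |Sf1  (Sf1 fixes flow; stroke at Sf1)
b6 |Sf2  (source Sf2 imposes f)
b0 |J1  (only one effort-in slot at J1)
b1 |TF1  (TF1: transformer flips bond 0)
b2 |J2  (C1 outputs effort q/C1)
b4 |I1  (J2 effort already set via bond 2)
b5 |I2  (0-jn J2 has e-setter on 2)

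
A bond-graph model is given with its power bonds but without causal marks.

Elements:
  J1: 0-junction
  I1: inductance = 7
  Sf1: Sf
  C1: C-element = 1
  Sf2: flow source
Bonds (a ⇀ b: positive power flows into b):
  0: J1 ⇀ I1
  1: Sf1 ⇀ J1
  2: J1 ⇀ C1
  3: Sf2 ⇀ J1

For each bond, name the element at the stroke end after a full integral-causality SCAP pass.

β0 stroke→I1
β1 stroke→Sf1
β2 stroke→J1
β3 stroke→Sf2

β1 |Sf1  (Sf1: flow source, stroke at near end)
β3 |Sf2  (source Sf2 imposes f)
β0 |I1  (I1: I, integral causality)
β2 |J1  (closing 0-jn rule on J1)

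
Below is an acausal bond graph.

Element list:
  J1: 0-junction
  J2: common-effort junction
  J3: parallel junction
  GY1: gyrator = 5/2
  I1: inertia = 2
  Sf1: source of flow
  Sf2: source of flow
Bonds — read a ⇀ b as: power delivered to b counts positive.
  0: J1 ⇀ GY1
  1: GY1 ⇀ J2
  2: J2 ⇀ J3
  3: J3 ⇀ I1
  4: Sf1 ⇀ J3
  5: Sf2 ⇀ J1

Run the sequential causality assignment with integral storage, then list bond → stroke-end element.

b4 stroke at Sf1  (Sf1 (Sf) sets flow on bond)
b5 stroke at Sf2  (Sf2 fixes flow; stroke at Sf2)
b0 stroke at J1  (J1 needs exactly one e-in)
b1 stroke at J2  (GY1 both-in/both-out from 0)
b2 stroke at J3  (J2 effort already set via bond 1)
b3 stroke at I1  (J3: bond 2 brought effort, rest push out)

bond 0 stroke at J1
bond 1 stroke at J2
bond 2 stroke at J3
bond 3 stroke at I1
bond 4 stroke at Sf1
bond 5 stroke at Sf2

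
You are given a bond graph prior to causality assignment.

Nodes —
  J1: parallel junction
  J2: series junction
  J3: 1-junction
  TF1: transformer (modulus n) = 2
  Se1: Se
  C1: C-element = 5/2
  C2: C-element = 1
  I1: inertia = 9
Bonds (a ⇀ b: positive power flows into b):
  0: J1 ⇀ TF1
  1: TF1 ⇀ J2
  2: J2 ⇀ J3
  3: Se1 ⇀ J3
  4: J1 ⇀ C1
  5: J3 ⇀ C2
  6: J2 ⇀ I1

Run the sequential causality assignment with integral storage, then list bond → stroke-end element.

β0 stroke at TF1
β1 stroke at J2
β2 stroke at J2
β3 stroke at J3
β4 stroke at J1
β5 stroke at J3
β6 stroke at I1

b3 stroke→J3  (Se1: effort source, stroke at far end)
b4 stroke→J1  (C1 outputs effort q/C1)
b0 stroke→TF1  (common-e at J1 fixed by 4)
b1 stroke→J2  (through TF1, causality passes straight; one stroke at TF1)
b5 stroke→J3  (C2 outputs effort q/C2)
b2 stroke→J2  (closing 1-jn rule on J3)
b6 stroke→I1  (closing 1-jn rule on J2)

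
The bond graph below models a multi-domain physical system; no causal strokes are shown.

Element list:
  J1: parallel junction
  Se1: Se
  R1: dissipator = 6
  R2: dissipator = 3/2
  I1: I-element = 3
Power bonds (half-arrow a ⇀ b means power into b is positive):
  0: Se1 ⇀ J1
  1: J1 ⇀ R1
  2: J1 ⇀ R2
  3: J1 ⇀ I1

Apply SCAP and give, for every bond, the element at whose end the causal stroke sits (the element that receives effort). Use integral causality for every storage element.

b0 stroke at J1  (Se1 fixes effort; stroke away)
b1 stroke at R1  (J1 effort already set via bond 0)
b2 stroke at R2  (common-e at J1 fixed by 0)
b3 stroke at I1  (0-jn J1 has e-setter on 0)

bond 0 stroke at J1
bond 1 stroke at R1
bond 2 stroke at R2
bond 3 stroke at I1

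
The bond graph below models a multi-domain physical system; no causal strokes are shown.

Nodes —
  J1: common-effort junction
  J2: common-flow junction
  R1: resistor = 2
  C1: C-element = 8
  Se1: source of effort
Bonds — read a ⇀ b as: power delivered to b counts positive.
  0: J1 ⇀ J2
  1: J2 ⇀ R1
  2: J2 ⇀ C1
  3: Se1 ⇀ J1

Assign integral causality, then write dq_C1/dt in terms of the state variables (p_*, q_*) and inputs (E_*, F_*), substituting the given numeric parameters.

dq_C1/dt = E_Se1/2 - q_C1/16

β3 →J1  (Se1 (Se) sets effort on bond)
β0 →J2  (J1 effort already set via bond 3)
β2 →J2  (C1 outputs effort q/C1)
β1 →R1  (J2: last free bond brings flow in)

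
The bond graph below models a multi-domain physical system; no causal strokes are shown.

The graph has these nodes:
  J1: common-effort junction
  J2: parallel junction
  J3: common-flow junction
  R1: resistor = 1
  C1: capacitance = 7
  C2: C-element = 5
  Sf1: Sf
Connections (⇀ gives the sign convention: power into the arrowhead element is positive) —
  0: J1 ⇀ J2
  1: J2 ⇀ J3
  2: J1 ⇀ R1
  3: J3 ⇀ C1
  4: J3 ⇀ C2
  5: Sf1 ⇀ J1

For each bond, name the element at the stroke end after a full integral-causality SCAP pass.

β5 |Sf1  (Sf1: flow source, stroke at near end)
β3 |J3  (C1: C, integral causality)
β4 |J3  (C2: C, integral causality)
β1 |J2  (closing 1-jn rule on J3)
β0 |J1  (0-jn J2 has e-setter on 1)
β2 |R1  (J1: bond 0 brought effort, rest push out)

#0 stroke at J1
#1 stroke at J2
#2 stroke at R1
#3 stroke at J3
#4 stroke at J3
#5 stroke at Sf1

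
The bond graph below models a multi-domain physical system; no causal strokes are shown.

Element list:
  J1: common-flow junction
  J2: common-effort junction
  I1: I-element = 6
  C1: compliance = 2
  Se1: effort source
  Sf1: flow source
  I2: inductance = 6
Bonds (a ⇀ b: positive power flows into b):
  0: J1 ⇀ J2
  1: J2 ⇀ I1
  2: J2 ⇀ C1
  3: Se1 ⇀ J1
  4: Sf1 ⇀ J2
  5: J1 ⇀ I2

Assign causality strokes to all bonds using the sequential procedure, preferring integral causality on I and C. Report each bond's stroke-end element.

bond 0 stroke at J1
bond 1 stroke at I1
bond 2 stroke at J2
bond 3 stroke at J1
bond 4 stroke at Sf1
bond 5 stroke at I2

β3 stroke→J1  (Se1 (Se) sets effort on bond)
β4 stroke→Sf1  (Sf1: flow source, stroke at near end)
β1 stroke→I1  (I1 integral (f out))
β2 stroke→J2  (C1: C, integral causality)
β0 stroke→J1  (J2 effort already set via bond 2)
β5 stroke→I2  (J1 needs exactly one f-in)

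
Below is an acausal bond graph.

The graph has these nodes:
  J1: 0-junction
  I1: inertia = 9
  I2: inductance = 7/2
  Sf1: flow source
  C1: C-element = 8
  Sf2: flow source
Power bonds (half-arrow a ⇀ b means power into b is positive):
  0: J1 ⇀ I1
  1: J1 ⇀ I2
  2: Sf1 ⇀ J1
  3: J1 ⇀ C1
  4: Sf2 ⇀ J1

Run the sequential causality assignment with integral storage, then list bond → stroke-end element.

bond 0 stroke→I1
bond 1 stroke→I2
bond 2 stroke→Sf1
bond 3 stroke→J1
bond 4 stroke→Sf2

bond 2 stroke at Sf1  (Sf1 fixes flow; stroke at Sf1)
bond 4 stroke at Sf2  (source Sf2 imposes f)
bond 0 stroke at I1  (I1: I, integral causality)
bond 1 stroke at I2  (I2 outputs flow p/I2)
bond 3 stroke at J1  (J1: last free bond brings effort in)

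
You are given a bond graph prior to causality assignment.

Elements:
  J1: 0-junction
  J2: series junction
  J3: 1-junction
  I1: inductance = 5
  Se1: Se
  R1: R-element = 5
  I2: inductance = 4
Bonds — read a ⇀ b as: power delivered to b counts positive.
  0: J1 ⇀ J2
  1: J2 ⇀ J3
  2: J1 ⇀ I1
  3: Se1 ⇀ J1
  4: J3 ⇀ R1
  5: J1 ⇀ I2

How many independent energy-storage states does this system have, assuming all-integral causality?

2  (I1, I2 all integral)

#3 stroke→J1  (source Se1 imposes e)
#0 stroke→J2  (0-jn J1 has e-setter on 3)
#2 stroke→I1  (common-e at J1 fixed by 3)
#5 stroke→I2  (J1 effort already set via bond 3)
#1 stroke→J3  (only one flow-in slot at J2)
#4 stroke→R1  (J3 needs exactly one f-in)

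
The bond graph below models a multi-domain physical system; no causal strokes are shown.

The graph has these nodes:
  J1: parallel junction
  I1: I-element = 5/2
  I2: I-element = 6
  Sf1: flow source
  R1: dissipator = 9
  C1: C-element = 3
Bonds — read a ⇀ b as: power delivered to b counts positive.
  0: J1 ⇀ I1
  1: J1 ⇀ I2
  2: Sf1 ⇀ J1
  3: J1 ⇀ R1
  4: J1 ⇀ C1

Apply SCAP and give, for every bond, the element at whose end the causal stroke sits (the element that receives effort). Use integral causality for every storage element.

β0 →I1
β1 →I2
β2 →Sf1
β3 →R1
β4 →J1

#2 stroke at Sf1  (Sf1 fixes flow; stroke at Sf1)
#0 stroke at I1  (I1: I, integral causality)
#1 stroke at I2  (I2: I, integral causality)
#4 stroke at J1  (C1: C, integral causality)
#3 stroke at R1  (0-jn J1 has e-setter on 4)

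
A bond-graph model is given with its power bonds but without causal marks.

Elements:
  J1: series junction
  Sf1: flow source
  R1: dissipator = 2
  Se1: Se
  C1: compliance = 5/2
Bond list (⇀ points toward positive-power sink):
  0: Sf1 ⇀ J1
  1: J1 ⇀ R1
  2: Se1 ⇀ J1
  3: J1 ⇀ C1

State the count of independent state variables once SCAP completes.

b0 |Sf1  (Sf1 (Sf) sets flow on bond)
b2 |J1  (Se1 (Se) sets effort on bond)
b1 |J1  (1-jn J1 has f-setter on 0)
b3 |J1  (J1 flow already set via bond 0)

1  (C1 all integral)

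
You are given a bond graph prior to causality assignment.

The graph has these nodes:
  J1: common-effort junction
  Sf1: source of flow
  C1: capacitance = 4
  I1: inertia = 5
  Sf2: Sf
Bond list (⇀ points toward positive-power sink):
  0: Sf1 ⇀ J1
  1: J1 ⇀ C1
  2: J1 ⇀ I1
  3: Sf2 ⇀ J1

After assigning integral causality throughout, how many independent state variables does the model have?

2  (C1, I1 all integral)

#0 |Sf1  (Sf1: flow source, stroke at near end)
#3 |Sf2  (Sf2: flow source, stroke at near end)
#1 |J1  (C1 outputs effort q/C1)
#2 |I1  (J1 effort already set via bond 1)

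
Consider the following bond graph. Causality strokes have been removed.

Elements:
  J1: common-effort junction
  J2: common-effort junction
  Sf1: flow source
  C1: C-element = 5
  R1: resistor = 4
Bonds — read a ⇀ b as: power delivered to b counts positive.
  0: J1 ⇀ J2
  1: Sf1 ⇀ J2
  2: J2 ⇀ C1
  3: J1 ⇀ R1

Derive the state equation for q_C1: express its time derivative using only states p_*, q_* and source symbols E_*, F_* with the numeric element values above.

bond 1 stroke at Sf1  (Sf1 fixes flow; stroke at Sf1)
bond 2 stroke at J2  (C1: C, integral causality)
bond 0 stroke at J1  (0-jn J2 has e-setter on 2)
bond 3 stroke at R1  (common-e at J1 fixed by 0)

dq_C1/dt = F_Sf1 - q_C1/20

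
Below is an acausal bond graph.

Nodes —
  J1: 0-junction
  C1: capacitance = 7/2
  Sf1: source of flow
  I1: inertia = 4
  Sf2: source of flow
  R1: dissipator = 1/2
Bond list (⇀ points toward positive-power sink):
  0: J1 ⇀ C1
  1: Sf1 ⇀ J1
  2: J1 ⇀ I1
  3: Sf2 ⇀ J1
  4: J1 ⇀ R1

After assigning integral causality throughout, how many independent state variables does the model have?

β1 stroke at Sf1  (Sf1 (Sf) sets flow on bond)
β3 stroke at Sf2  (Sf2 fixes flow; stroke at Sf2)
β0 stroke at J1  (C1: C, integral causality)
β2 stroke at I1  (0-jn J1 has e-setter on 0)
β4 stroke at R1  (J1: bond 0 brought effort, rest push out)

2  (C1, I1 all integral)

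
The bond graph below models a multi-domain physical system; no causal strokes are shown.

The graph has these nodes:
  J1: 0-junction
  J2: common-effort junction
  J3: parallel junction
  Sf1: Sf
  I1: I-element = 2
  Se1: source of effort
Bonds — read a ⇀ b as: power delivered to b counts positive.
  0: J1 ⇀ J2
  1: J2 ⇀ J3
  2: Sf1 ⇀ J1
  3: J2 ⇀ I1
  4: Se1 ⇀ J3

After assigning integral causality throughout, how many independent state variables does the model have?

1  (I1 all integral)

#2 →Sf1  (Sf1 (Sf) sets flow on bond)
#4 →J3  (Se1 fixes effort; stroke away)
#0 →J1  (closing 0-jn rule on J1)
#1 →J2  (common-e at J3 fixed by 4)
#3 →I1  (0-jn J2 has e-setter on 1)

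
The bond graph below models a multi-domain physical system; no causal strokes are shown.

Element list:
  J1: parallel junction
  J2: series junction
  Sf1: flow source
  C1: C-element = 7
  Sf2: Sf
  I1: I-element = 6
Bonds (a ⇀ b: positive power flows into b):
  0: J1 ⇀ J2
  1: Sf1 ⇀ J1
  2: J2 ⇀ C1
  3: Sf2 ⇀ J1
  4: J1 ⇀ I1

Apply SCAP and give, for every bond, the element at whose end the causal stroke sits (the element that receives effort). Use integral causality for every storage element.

β0 |J1
β1 |Sf1
β2 |J2
β3 |Sf2
β4 |I1

#1 stroke→Sf1  (Sf1 fixes flow; stroke at Sf1)
#3 stroke→Sf2  (Sf2: flow source, stroke at near end)
#2 stroke→J2  (C1 outputs effort q/C1)
#0 stroke→J1  (only one flow-in slot at J2)
#4 stroke→I1  (0-jn J1 has e-setter on 0)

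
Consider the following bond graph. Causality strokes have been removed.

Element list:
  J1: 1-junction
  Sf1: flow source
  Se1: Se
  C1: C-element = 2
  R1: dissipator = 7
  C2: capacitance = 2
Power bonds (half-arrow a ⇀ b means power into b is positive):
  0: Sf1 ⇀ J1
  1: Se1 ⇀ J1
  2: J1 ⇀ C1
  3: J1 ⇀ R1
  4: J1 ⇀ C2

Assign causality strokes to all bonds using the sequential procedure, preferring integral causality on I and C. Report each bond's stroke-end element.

bond 0 stroke→Sf1
bond 1 stroke→J1
bond 2 stroke→J1
bond 3 stroke→J1
bond 4 stroke→J1

bond 0 →Sf1  (source Sf1 imposes f)
bond 1 →J1  (Se1: effort source, stroke at far end)
bond 2 →J1  (1-jn J1 has f-setter on 0)
bond 3 →J1  (common-f at J1 fixed by 0)
bond 4 →J1  (1-jn J1 has f-setter on 0)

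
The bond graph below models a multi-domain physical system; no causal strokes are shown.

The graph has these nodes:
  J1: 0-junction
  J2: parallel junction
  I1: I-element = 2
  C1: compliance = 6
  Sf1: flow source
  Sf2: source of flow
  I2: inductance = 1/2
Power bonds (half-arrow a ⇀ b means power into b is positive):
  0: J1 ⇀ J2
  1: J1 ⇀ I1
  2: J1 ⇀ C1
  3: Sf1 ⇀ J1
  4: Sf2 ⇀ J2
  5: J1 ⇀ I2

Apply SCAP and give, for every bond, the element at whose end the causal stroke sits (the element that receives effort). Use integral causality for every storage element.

bond 0 |J2
bond 1 |I1
bond 2 |J1
bond 3 |Sf1
bond 4 |Sf2
bond 5 |I2

bond 3 |Sf1  (source Sf1 imposes f)
bond 4 |Sf2  (Sf2 (Sf) sets flow on bond)
bond 0 |J2  (J2: last free bond brings effort in)
bond 1 |I1  (I1 outputs flow p/I1)
bond 2 |J1  (C1 outputs effort q/C1)
bond 5 |I2  (common-e at J1 fixed by 2)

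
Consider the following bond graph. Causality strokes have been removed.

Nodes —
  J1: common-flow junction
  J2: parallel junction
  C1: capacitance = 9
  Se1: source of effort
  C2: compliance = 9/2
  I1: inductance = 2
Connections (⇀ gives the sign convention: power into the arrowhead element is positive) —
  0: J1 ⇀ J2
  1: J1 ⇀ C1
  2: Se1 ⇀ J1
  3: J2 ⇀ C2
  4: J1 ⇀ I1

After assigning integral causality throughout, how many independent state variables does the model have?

#2 |J1  (Se1: effort source, stroke at far end)
#1 |J1  (C1 outputs effort q/C1)
#3 |J2  (C2: C, integral causality)
#0 |J1  (0-jn J2 has e-setter on 3)
#4 |I1  (only one flow-in slot at J1)

3  (C1, C2, I1 all integral)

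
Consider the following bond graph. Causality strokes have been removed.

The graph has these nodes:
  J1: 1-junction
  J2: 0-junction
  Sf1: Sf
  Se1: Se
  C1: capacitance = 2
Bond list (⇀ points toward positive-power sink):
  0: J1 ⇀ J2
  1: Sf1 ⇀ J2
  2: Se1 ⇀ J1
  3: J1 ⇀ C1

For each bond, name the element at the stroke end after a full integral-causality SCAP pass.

b1 |Sf1  (Sf1 (Sf) sets flow on bond)
b2 |J1  (Se1 (Se) sets effort on bond)
b0 |J2  (closing 0-jn rule on J2)
b3 |J1  (J1 flow already set via bond 0)

bond 0 →J2
bond 1 →Sf1
bond 2 →J1
bond 3 →J1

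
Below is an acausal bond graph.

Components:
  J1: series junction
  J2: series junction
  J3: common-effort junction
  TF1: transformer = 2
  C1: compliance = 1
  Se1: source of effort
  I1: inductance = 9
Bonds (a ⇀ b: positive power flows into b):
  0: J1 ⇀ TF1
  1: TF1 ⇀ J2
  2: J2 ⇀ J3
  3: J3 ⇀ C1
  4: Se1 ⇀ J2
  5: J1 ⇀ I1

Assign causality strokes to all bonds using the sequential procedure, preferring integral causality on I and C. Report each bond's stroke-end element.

bond 4 |J2  (Se1: effort source, stroke at far end)
bond 3 |J3  (C1 integral (e out))
bond 2 |J2  (J3: bond 3 brought effort, rest push out)
bond 1 |TF1  (closing 1-jn rule on J2)
bond 0 |J1  (TF TF1: opposite of bond 1)
bond 5 |I1  (closing 1-jn rule on J1)

b0 stroke→J1
b1 stroke→TF1
b2 stroke→J2
b3 stroke→J3
b4 stroke→J2
b5 stroke→I1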